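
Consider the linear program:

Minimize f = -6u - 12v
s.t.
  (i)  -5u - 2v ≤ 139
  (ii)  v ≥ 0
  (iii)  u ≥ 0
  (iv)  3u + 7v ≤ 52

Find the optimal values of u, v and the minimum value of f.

Corner points and f = -6u - 12v:
  (0, 0) → f = 0
  (52/3, 0) → f = -104
  (0, 52/7) → f = -624/7

u = 52/3, v = 0, minimum f = -104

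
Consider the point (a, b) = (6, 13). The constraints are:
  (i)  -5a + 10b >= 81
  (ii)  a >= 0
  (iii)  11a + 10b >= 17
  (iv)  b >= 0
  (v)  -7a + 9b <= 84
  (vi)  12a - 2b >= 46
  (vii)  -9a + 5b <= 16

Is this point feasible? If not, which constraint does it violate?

(i): 100 ≥ 81 ✓
(ii): 6 ≥ 0 ✓
(iii): 196 ≥ 17 ✓
(iv): 13 ≥ 0 ✓
(v): 75 ≤ 84 ✓
(vi): 46 ≥ 46 ✓
(vii): 11 ≤ 16 ✓

feasible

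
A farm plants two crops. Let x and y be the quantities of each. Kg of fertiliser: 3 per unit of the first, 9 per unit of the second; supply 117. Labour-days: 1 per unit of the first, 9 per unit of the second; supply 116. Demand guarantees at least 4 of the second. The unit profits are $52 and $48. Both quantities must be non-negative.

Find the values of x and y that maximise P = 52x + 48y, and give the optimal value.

x = 27, y = 4, maximum P = 1596

Extreme points and P = 52x + 48y:
  (0, 116/9) → P = 1856/3
  (0, 4) → P = 192
  (1/2, 77/6) → P = 642
  (27, 4) → P = 1596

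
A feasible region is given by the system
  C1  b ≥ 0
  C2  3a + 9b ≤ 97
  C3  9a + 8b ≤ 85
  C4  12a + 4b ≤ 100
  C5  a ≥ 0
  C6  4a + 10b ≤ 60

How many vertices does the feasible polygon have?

Pairwise boundary intersections that survive every other constraint:
  (25/3, 0)
  (0, 0)
  (23/3, 2)
  (185/29, 100/29)
  (0, 6)

5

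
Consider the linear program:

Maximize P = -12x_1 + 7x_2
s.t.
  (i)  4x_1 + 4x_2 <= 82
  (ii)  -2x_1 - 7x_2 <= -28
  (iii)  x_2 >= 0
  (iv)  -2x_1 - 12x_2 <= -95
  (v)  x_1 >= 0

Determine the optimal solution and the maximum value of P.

x_1 = 0, x_2 = 41/2, maximum P = 287/2

Feasible corners and P = -12x_1 + 7x_2:
  (151/10, 27/5) → P = -717/5
  (0, 41/2) → P = 287/2
  (0, 95/12) → P = 665/12

At the optimal vertex, 4x_1 + 4x_2 = 82 and x_1 = 0.
Solving simultaneously gives x_1 = 0, x_2 = 41/2.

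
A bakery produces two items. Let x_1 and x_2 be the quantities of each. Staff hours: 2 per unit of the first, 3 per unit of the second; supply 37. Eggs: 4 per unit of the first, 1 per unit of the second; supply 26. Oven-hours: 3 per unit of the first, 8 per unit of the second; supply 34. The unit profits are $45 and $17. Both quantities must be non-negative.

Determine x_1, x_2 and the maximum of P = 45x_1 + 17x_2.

Feasible corners and P = 45x_1 + 17x_2:
  (0, 0) → P = 0
  (0, 17/4) → P = 289/4
  (13/2, 0) → P = 585/2
  (6, 2) → P = 304

At the optimal vertex, 4x_1 + x_2 = 26 and 3x_1 + 8x_2 = 34.
Solving simultaneously gives x_1 = 6, x_2 = 2.

x_1 = 6, x_2 = 2, maximum P = 304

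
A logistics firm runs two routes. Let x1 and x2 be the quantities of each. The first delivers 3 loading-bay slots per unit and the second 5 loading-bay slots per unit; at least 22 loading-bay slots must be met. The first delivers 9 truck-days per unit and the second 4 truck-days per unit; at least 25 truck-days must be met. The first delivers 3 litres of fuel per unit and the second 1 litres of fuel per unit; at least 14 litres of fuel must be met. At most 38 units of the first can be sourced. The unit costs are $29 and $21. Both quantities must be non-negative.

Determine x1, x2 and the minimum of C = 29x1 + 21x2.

Vertices and C = 29x1 + 21x2:
  (0, 14) → C = 294
  (22/3, 0) → C = 638/3
  (38, 0) → C = 1102
  (4, 2) → C = 158
The feasible region is unbounded (it extends along (0, 1)), but C strictly increases along every unbounded feasible direction, so there is no improving ray and the minimum is attained at a vertex.

The binding constraints are 3x1 + 5x2 = 22 and 3x1 + x2 = 14.
Solving simultaneously gives x1 = 4, x2 = 2.

x1 = 4, x2 = 2, minimum C = 158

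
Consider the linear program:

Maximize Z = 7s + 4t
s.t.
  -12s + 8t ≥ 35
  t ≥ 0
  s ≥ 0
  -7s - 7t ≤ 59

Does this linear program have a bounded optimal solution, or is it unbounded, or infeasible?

unbounded

From the feasible point (0, 35/8), moving in the direction (0, 1) keeps every constraint satisfied while Z increases without bound.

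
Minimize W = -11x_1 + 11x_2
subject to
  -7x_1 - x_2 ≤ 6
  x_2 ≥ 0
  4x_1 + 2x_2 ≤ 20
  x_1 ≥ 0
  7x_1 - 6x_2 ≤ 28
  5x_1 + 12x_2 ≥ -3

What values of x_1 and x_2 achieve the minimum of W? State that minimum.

x_1 = 4, x_2 = 0, minimum W = -44

Extreme points and W = -11x_1 + 11x_2:
  (0, 0) → W = 0
  (4, 0) → W = -44
  (0, 10) → W = 110
  (88/19, 14/19) → W = -814/19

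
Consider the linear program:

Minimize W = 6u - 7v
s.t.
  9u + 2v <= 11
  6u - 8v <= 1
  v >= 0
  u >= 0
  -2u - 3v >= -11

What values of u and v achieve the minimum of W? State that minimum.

u = 0, v = 11/3, minimum W = -77/3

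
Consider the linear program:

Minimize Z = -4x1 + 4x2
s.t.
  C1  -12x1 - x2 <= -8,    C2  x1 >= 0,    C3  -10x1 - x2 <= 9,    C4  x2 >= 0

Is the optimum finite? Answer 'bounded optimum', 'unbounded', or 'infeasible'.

unbounded

From the feasible point (0, 8), moving in the direction (1, 0) keeps every constraint satisfied while Z decreases without bound.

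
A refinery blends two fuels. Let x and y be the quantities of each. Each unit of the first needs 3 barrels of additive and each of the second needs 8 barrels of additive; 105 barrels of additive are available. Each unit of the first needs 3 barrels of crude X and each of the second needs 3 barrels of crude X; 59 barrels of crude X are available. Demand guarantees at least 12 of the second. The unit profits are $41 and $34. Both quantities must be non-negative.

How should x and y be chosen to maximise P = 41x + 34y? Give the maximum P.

Feasible corners and P = 41x + 34y:
  (0, 105/8) → P = 1785/4
  (0, 12) → P = 408
  (3, 12) → P = 531

x = 3, y = 12, maximum P = 531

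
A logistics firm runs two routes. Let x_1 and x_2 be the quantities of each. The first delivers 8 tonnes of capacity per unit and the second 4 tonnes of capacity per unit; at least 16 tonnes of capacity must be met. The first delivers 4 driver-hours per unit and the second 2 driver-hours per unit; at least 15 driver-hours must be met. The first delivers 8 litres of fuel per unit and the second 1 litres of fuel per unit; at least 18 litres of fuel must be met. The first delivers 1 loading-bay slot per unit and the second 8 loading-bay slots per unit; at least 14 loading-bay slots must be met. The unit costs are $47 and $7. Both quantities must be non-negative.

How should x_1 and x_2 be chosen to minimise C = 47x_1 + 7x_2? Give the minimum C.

x_1 = 7/4, x_2 = 4, minimum C = 441/4

Feasible corners and C = 47x_1 + 7x_2:
  (0, 18) → C = 126
  (14, 0) → C = 658
  (7/4, 4) → C = 441/4
  (46/15, 41/30) → C = 1537/10
The feasible region is unbounded (it extends along (0, 1), (1, 0)), but C strictly increases along every unbounded feasible direction, so there is no improving ray and the minimum is attained at a vertex.

The binding constraints are 4x_1 + 2x_2 = 15 and 8x_1 + x_2 = 18.
Solving simultaneously gives x_1 = 7/4, x_2 = 4.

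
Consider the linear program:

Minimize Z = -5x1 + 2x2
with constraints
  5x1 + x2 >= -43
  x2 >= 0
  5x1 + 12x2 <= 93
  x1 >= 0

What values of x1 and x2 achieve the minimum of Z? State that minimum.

Feasible corners and Z = -5x1 + 2x2:
  (93/5, 0) → Z = -93
  (0, 0) → Z = 0
  (0, 31/4) → Z = 31/2

x1 = 93/5, x2 = 0, minimum Z = -93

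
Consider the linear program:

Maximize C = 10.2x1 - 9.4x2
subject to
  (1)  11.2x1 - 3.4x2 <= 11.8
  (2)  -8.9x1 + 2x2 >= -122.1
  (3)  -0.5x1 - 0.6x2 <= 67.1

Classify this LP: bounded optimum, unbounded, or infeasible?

Corner points and C = 10.2x1 - 9.4x2:
  (19577/393, 63125/393) → C = -1968448/1965
  (-11053/421, -37871/421) → C = 1216234/2105
The feasible region has finitely many vertices and no improving ray; the maximum is 1216234/2105 at (-11053/421, -37871/421).

bounded optimum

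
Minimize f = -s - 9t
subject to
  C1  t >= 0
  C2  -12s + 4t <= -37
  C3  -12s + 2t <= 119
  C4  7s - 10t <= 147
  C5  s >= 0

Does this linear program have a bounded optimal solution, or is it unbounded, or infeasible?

From the feasible point (37/12, 0), moving in the direction (4, 12) keeps every constraint satisfied while f decreases without bound.

unbounded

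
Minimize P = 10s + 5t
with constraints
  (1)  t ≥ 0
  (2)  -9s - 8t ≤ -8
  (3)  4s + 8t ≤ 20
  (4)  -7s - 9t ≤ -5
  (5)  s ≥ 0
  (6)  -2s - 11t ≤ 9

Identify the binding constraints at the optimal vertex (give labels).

(2) and (5)

Extreme points and P = 10s + 5t:
  (8/9, 0) → P = 80/9
  (5, 0) → P = 50
  (0, 1) → P = 5
  (0, 5/2) → P = 25/2

The minimum is at (0, 1). Substituting into each constraint, equality holds for (2) and (5); the remaining constraints have slack.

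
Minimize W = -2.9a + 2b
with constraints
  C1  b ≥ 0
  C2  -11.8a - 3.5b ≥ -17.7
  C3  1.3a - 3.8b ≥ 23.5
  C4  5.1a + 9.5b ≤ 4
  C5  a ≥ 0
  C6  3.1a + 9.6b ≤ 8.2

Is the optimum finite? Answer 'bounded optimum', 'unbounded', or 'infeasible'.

infeasible

The boundaries b = 0 and 5.1a + 9.5b = 4 meet at (40/51, 0), but that point violates 1.3a - 3.8b ≥ 23.5. Every candidate vertex is excluded by some other constraint, so the feasible region is empty.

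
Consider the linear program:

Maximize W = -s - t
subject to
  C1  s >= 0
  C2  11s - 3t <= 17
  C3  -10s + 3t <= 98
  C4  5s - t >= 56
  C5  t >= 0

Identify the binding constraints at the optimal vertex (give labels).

C2 and C4

Vertices and W = -s - t:
  (115, 416) → W = -531
  (151/4, 531/4) → W = -341/2
  (266/5, 210) → W = -1316/5

The maximum is at (151/4, 531/4). Substituting into each constraint, equality holds for C2 and C4; the remaining constraints have slack.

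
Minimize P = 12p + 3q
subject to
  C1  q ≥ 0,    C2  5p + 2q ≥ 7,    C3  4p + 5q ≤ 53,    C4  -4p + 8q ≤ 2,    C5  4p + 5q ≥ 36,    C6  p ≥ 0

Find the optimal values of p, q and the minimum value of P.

Extreme points and P = 12p + 3q:
  (53/4, 0) → P = 159
  (9, 0) → P = 108
  (207/26, 55/13) → P = 1407/13
  (139/26, 38/13) → P = 948/13

p = 139/26, q = 38/13, minimum P = 948/13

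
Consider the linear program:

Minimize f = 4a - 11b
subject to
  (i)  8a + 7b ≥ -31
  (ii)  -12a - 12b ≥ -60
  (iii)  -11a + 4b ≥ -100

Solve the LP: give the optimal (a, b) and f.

Extreme points and f = 4a - 11b:
  (-66, 71) → f = -1045
  (576/109, -1141/109) → f = 14855/109
  (8, -3) → f = 65

a = -66, b = 71, minimum f = -1045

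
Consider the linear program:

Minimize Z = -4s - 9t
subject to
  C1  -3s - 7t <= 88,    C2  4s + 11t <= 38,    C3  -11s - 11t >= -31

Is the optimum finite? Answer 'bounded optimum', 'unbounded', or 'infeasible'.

Corner points and Z = -4s - 9t:
  (-1234/5, 466/5) → Z = 742/5
  (1185/44, -1061/44) → Z = 4809/44
  (-1, 42/11) → Z = -334/11
The feasible region has finitely many vertices and no improving ray; the minimum is -334/11 at (-1, 42/11).

bounded optimum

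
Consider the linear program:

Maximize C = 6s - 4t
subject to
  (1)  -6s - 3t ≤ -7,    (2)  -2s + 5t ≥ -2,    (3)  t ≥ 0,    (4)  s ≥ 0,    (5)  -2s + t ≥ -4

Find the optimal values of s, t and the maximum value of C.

Corner points and C = 6s - 4t:
  (41/36, 1/18) → C = 119/18
  (0, 7/3) → C = -28/3
  (9/4, 1/2) → C = 23/2
The feasible region is unbounded (it extends along (0, 1), (1, 2)), but C strictly decreases along every unbounded feasible direction, so there is no improving ray and the maximum is attained at a vertex.

s = 9/4, t = 1/2, maximum C = 23/2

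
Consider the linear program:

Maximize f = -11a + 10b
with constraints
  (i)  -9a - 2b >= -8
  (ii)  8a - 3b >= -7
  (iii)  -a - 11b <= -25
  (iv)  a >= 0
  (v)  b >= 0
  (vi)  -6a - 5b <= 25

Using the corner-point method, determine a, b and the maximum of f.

a = 10/43, b = 127/43, maximum f = 1160/43

Vertices and f = -11a + 10b:
  (10/43, 127/43) → f = 1160/43
  (38/97, 217/97) → f = 1752/97
  (0, 7/3) → f = 70/3
  (0, 25/11) → f = 250/11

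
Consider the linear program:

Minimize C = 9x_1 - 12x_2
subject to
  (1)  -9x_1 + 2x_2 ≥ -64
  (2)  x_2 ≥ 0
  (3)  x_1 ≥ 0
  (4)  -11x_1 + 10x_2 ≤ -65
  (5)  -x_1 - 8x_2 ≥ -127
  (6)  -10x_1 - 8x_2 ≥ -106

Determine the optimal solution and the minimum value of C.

x_1 = 15/2, x_2 = 7/4, minimum C = 93/2

Vertices and C = 9x_1 - 12x_2:
  (64/9, 0) → C = 64
  (15/2, 7/4) → C = 93/2
  (65/11, 0) → C = 585/11

The optimum lies where -9x_1 + 2x_2 = -64 and -11x_1 + 10x_2 = -65.
Solving simultaneously gives x_1 = 15/2, x_2 = 7/4.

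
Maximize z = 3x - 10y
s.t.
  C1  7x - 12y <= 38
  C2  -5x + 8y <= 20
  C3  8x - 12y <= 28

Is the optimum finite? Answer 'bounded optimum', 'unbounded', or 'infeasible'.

bounded optimum

Vertices and z = 3x - 10y:
  (-136, -165/2) → z = 417
  (-10, -9) → z = 60
  (116, 75) → z = -402
The feasible region has finitely many vertices and no improving ray; the maximum is 417 at (-136, -165/2).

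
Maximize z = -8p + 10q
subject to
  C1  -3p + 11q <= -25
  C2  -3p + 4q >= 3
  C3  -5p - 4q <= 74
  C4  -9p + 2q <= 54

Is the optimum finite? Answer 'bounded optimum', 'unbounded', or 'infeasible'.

bounded optimum

Corner points and z = -8p + 10q:
  (-19/3, -4) → z = 32/3
  (-644/93, -129/31) → z = 1282/93
  (-7, -9/2) → z = 11
The feasible region has finitely many vertices and no improving ray; the maximum is 1282/93 at (-644/93, -129/31).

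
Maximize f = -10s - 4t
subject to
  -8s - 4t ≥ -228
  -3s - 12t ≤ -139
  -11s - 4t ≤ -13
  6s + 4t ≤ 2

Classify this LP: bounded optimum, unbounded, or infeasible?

The boundaries -8s - 4t = -228 and -3s - 12t = -139 meet at (545/21, 107/21), but that point violates 6s + 4t ≤ 2. Every candidate vertex is excluded by some other constraint, so the feasible region is empty.

infeasible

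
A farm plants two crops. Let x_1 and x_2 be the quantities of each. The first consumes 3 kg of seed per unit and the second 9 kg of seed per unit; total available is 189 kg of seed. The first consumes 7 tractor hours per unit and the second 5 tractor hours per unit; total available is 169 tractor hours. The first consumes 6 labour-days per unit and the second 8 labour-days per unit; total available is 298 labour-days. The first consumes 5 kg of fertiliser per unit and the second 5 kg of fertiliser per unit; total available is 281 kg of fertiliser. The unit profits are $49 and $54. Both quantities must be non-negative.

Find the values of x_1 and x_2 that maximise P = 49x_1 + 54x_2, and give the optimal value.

Extreme points and P = 49x_1 + 54x_2:
  (0, 0) → P = 0
  (0, 21) → P = 1134
  (169/7, 0) → P = 1183
  (12, 17) → P = 1506

x_1 = 12, x_2 = 17, maximum P = 1506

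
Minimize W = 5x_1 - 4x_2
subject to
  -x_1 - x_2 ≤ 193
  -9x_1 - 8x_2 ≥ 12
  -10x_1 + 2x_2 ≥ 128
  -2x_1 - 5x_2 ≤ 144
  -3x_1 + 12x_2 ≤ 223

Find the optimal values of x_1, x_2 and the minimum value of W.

Corner points and W = 5x_1 - 4x_2:
  (-524/49, 516/49) → W = -4684/49
  (-482/33, 657/44) → W = -4381/33
  (-464/27, -592/27) → W = 16/9
  (-2843/39, 14/39) → W = -4757/13

At the optimal vertex, -2x_1 - 5x_2 = 144 and -3x_1 + 12x_2 = 223.
Solving simultaneously gives x_1 = -2843/39, x_2 = 14/39.

x_1 = -2843/39, x_2 = 14/39, minimum W = -4757/13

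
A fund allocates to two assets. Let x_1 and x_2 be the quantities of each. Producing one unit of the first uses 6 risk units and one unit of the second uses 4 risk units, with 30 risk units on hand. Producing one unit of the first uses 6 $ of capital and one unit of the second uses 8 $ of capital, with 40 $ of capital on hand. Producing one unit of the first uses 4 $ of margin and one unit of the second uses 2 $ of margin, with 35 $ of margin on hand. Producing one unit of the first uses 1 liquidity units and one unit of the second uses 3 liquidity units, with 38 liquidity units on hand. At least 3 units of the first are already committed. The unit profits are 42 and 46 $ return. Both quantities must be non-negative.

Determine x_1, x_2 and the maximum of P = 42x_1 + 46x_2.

x_1 = 10/3, x_2 = 5/2, maximum P = 255

Vertices and P = 42x_1 + 46x_2:
  (5, 0) → P = 210
  (3, 0) → P = 126
  (10/3, 5/2) → P = 255
  (3, 11/4) → P = 505/2

At the optimal vertex, 6x_1 + 4x_2 = 30 and 6x_1 + 8x_2 = 40.
Solving simultaneously gives x_1 = 10/3, x_2 = 5/2.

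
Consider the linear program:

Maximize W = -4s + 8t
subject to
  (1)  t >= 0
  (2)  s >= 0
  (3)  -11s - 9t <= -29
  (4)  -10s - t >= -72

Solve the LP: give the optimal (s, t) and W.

The binding constraints are s = 0 and -10s - t = -72.
Solving simultaneously gives s = 0, t = 72.

s = 0, t = 72, maximum W = 576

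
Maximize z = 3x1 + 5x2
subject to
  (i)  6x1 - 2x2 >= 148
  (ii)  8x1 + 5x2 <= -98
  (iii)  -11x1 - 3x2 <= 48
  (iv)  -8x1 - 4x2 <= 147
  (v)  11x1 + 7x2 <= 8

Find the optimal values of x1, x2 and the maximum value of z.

x1 = 272/23, x2 = -886/23, maximum z = -3614/23

The feasible region is unbounded (it extends along (5, -8), (1, -2)), but z strictly decreases along every unbounded feasible direction, so there is no improving ray and the maximum is attained at a vertex.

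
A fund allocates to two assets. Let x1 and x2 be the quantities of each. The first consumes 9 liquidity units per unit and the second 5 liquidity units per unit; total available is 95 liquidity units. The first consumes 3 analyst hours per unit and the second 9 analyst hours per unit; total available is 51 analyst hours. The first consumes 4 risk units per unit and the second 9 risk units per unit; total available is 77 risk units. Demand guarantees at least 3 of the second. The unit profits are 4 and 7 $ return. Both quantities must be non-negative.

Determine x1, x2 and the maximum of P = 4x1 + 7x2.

Extreme points and P = 4x1 + 7x2:
  (0, 17/3) → P = 119/3
  (0, 3) → P = 21
  (8, 3) → P = 53

x1 = 8, x2 = 3, maximum P = 53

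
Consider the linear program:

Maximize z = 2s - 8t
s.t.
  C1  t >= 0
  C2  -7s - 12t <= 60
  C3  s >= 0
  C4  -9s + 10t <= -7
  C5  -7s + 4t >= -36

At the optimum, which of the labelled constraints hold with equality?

C1 and C5

Extreme points and z = 2s - 8t:
  (7/9, 0) → z = 14/9
  (36/7, 0) → z = 72/7
  (166/17, 275/34) → z = -768/17

The maximum is at (36/7, 0). Substituting into each constraint, equality holds for C1 and C5; the remaining constraints have slack.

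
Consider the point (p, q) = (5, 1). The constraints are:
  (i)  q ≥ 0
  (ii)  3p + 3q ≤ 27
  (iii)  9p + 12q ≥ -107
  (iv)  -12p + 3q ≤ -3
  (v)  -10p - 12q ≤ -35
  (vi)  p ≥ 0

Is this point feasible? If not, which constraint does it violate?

(i): 1 ≥ 0 ✓
(ii): 18 ≤ 27 ✓
(iii): 57 ≥ -107 ✓
(iv): -57 ≤ -3 ✓
(v): -62 ≤ -35 ✓
(vi): 5 ≥ 0 ✓

feasible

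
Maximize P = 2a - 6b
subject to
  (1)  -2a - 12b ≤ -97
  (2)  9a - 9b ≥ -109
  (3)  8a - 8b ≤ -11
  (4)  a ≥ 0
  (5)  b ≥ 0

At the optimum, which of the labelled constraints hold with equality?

(1) and (3)

Corner points and P = 2a - 6b:
  (23/4, 57/8) → P = -125/4
  (0, 97/12) → P = -97/2
  (0, 109/9) → P = -218/3
The feasible region is unbounded (it extends along (1, 1)), but P strictly decreases along every unbounded feasible direction, so there is no improving ray and the maximum is attained at a vertex.

The maximum is at (23/4, 57/8). Substituting into each constraint, equality holds for (1) and (3); the remaining constraints have slack.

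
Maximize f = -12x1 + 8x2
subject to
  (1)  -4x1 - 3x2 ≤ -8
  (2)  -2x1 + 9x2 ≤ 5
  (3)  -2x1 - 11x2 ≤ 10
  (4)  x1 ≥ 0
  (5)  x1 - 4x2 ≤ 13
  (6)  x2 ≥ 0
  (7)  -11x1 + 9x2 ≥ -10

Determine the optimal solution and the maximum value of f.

Vertices and f = -12x1 + 8x2:
  (19/14, 6/7) → f = -66/7
  (34/23, 16/23) → f = -280/23
  (5/3, 25/27) → f = -340/27

x1 = 19/14, x2 = 6/7, maximum f = -66/7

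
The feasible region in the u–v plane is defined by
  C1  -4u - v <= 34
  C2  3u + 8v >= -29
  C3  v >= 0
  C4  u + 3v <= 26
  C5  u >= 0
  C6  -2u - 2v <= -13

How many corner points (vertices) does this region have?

4

The feasible vertices (each the meet of two boundaries and inside every other half-plane) are:
  (26, 0)
  (13/2, 0)
  (0, 26/3)
  (0, 13/2)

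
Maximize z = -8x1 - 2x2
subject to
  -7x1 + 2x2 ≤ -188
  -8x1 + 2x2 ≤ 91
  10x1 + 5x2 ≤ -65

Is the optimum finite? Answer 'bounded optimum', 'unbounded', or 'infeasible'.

From the feasible point (-279, -2141/2), moving in the direction (-2, -8) keeps every constraint satisfied while z increases without bound.

unbounded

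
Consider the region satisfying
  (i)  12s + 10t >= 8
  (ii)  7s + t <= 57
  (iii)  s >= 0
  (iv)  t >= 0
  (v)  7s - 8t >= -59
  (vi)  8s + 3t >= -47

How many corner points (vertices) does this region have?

Intersecting each pair of boundary lines and keeping only the points that satisfy every inequality leaves:
  (0, 4/5)
  (2/3, 0)
  (57/7, 0)
  (397/63, 116/9)
  (0, 59/8)

5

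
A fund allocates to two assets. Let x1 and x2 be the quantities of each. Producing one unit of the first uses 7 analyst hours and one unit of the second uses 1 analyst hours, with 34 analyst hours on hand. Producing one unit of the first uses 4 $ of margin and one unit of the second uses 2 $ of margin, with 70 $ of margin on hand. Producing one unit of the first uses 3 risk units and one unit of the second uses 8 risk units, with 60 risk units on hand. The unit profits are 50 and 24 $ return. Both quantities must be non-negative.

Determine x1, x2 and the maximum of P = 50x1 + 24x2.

Extreme points and P = 50x1 + 24x2:
  (0, 0) → P = 0
  (0, 15/2) → P = 180
  (34/7, 0) → P = 1700/7
  (4, 6) → P = 344

At the optimal vertex, 7x1 + x2 = 34 and 3x1 + 8x2 = 60.
Solving simultaneously gives x1 = 4, x2 = 6.

x1 = 4, x2 = 6, maximum P = 344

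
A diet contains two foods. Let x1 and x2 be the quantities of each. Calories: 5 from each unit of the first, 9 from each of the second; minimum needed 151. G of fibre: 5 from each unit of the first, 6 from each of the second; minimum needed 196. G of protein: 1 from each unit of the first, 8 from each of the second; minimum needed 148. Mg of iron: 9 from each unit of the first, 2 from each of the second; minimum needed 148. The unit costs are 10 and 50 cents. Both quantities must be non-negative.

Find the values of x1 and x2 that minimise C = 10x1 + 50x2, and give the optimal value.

x1 = 20, x2 = 16, minimum C = 1000

Corner points and C = 10x1 + 50x2:
  (0, 74) → C = 3700
  (148, 0) → C = 1480
  (20, 16) → C = 1000
  (124/11, 256/11) → C = 14040/11
The feasible region is unbounded (it extends along (0, 1), (1, 0)), but C strictly increases along every unbounded feasible direction, so there is no improving ray and the minimum is attained at a vertex.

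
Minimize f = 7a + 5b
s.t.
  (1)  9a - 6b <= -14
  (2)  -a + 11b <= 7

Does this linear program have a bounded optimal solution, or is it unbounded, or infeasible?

unbounded

From the feasible point (-112/93, 49/93), moving in the direction (-11, -1) keeps every constraint satisfied while f decreases without bound.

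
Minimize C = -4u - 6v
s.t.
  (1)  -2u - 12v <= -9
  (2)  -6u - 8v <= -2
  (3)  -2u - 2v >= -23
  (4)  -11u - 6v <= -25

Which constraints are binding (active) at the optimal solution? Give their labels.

Extreme points and C = -4u - 6v:
  (129/10, -7/5) → C = -216/5
  (41/20, 49/120) → C = -213/20
  (-44/5, 203/10) → C = -433/5

The minimum is at (-44/5, 203/10). Substituting into each constraint, equality holds for (3) and (4); the remaining constraints have slack.

(3) and (4)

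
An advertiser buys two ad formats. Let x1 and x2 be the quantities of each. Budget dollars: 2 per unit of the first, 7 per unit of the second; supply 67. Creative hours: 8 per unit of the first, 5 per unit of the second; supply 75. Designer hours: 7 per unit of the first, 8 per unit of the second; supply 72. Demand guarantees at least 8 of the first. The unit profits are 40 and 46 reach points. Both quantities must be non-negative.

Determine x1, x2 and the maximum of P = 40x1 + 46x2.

x1 = 8, x2 = 2, maximum P = 412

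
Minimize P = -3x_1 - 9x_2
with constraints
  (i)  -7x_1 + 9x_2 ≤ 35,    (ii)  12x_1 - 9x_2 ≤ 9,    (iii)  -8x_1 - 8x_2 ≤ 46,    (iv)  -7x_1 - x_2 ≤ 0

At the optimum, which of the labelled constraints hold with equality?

Extreme points and P = -3x_1 - 9x_2:
  (44/5, 161/15) → P = -123
  (-1/2, 7/2) → P = -30
  (3/25, -21/25) → P = 36/5

The minimum is at (44/5, 161/15). Substituting into each constraint, equality holds for (i) and (ii); the remaining constraints have slack.

(i) and (ii)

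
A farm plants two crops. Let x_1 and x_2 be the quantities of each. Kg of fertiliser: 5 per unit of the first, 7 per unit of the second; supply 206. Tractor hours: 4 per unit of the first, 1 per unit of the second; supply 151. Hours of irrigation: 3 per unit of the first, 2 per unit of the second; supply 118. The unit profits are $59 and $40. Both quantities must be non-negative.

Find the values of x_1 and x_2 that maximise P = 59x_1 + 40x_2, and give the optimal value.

Extreme points and P = 59x_1 + 40x_2:
  (0, 0) → P = 0
  (0, 206/7) → P = 8240/7
  (151/4, 0) → P = 8909/4
  (37, 3) → P = 2303

The binding constraints are 5x_1 + 7x_2 = 206 and 4x_1 + x_2 = 151.
Solving simultaneously gives x_1 = 37, x_2 = 3.

x_1 = 37, x_2 = 3, maximum P = 2303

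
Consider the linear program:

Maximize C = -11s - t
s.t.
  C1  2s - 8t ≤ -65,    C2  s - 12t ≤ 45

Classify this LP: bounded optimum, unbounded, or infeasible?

From the feasible point (-285/4, -155/16), moving in the direction (-12, -1) keeps every constraint satisfied while C increases without bound.

unbounded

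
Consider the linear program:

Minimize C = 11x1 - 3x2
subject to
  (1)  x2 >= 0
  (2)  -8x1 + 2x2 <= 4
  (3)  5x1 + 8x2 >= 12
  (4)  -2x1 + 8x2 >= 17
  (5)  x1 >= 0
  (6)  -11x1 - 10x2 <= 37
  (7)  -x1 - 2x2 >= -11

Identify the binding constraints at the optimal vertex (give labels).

(2) and (7)

Vertices and C = 11x1 - 3x2:
  (1/30, 32/15) → C = -181/30
  (7/9, 46/9) → C = -61/9
  (9/2, 13/4) → C = 159/4

The minimum is at (7/9, 46/9). Substituting into each constraint, equality holds for (2) and (7); the remaining constraints have slack.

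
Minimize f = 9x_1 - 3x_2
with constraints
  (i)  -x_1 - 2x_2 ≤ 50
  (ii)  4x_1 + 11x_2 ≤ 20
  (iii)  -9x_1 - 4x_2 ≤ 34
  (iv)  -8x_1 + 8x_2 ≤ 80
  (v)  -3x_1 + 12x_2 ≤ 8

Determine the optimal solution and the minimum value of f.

x_1 = -11/3, x_2 = -1/4, minimum f = -129/4

Extreme points and f = 9x_1 - 3x_2:
  (66/7, -208/7) → f = 174
  (152/81, 92/81) → f = 364/27
  (-11/3, -1/4) → f = -129/4
The feasible region is unbounded (it extends along (2, -1), (11, -4)), but f strictly increases along every unbounded feasible direction, so there is no improving ray and the minimum is attained at a vertex.

At the optimal vertex, -9x_1 - 4x_2 = 34 and -3x_1 + 12x_2 = 8.
Solving simultaneously gives x_1 = -11/3, x_2 = -1/4.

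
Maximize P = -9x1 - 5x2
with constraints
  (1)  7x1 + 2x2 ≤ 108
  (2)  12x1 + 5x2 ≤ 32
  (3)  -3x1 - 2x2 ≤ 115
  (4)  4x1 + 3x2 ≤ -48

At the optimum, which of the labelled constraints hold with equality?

(3) and (4)

Extreme points and P = -9x1 - 5x2:
  (476/11, -1072/11) → P = 1076/11
  (223/4, -1129/8) → P = 1631/8
  (21, -44) → P = 31
  (-249, 316) → P = 661

The maximum is at (-249, 316). Substituting into each constraint, equality holds for (3) and (4); the remaining constraints have slack.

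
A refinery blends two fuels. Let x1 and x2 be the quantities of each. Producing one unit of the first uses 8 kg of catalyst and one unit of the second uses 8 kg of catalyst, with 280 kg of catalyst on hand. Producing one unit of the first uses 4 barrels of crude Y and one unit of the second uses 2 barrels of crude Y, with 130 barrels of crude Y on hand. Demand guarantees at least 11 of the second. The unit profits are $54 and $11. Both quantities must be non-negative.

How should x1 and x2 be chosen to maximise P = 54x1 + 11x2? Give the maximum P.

Corner points and P = 54x1 + 11x2:
  (0, 35) → P = 385
  (0, 11) → P = 121
  (24, 11) → P = 1417

At the optimal vertex, 8x1 + 8x2 = 280 and x2 = 11.
Solving simultaneously gives x1 = 24, x2 = 11.

x1 = 24, x2 = 11, maximum P = 1417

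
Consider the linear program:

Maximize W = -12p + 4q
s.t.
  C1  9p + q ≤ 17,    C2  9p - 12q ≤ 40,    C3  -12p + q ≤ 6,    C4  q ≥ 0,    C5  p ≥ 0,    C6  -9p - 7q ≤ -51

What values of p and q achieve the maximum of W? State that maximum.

Corner points and W = -12p + 4q:
  (11/21, 86/7) → W = 300/7
  (34/27, 17/3) → W = 68/9
  (3/31, 222/31) → W = 852/31

p = 11/21, q = 86/7, maximum W = 300/7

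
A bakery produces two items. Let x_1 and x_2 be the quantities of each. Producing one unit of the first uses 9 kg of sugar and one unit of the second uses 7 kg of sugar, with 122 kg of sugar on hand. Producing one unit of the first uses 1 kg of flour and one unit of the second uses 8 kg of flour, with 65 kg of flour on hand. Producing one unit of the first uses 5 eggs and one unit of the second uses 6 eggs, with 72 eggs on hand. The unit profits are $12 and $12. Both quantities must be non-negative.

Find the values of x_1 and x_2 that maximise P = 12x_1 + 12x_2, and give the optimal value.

x_1 = 12, x_2 = 2, maximum P = 168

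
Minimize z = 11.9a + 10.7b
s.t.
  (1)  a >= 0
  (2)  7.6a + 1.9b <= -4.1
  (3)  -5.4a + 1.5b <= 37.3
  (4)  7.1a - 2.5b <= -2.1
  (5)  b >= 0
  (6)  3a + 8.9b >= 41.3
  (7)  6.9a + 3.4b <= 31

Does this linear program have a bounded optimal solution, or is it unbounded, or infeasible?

The boundaries a = 0 and 3a + 8.9b = 41.3 meet at (0, 413/89), but that point violates 7.6a + 1.9b ≤ -4.1. Every candidate vertex is excluded by some other constraint, so the feasible region is empty.

infeasible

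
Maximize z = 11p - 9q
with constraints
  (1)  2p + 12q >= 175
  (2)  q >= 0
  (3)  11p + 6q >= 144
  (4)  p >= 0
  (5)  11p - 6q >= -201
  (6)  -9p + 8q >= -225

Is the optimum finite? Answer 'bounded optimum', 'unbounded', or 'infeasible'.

unbounded

From the feasible point (113/20, 1637/120), moving in the direction (8, 9) keeps every constraint satisfied while z increases without bound.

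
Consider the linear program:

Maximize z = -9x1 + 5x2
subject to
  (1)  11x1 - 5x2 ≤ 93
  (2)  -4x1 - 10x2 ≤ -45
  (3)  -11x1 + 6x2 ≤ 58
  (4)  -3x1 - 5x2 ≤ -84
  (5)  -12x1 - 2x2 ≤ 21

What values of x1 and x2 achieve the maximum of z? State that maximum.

x1 = 848/11, x2 = 151, maximum z = 673/11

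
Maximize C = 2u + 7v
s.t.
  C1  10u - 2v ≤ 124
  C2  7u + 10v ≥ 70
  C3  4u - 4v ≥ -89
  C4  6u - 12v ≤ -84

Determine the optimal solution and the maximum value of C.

u = 337/16, v = 693/16, maximum C = 5525/16

Extreme points and C = 2u + 7v:
  (337/16, 693/16) → C = 5525/16
  (46/3, 44/3) → C = 400/3
  (-305/34, 903/68) → C = 5101/68
  (0, 7) → C = 49

The optimum lies where 10u - 2v = 124 and 4u - 4v = -89.
Solving simultaneously gives u = 337/16, v = 693/16.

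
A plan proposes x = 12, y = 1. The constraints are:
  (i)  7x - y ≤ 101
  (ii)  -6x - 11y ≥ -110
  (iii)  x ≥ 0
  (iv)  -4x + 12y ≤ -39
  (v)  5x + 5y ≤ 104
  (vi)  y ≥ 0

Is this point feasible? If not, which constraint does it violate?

not feasible — violates (iv)

Constraint (iv): -4x + 12y = -36, which is not ≤ -39. All other constraints are satisfied.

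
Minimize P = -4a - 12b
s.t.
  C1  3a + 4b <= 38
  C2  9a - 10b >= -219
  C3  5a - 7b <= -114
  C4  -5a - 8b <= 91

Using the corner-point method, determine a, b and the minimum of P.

a = -248/33, b = 333/22, minimum P = -5002/33

Feasible corners and P = -4a - 12b:
  (-248/33, 333/22) → P = -5002/33
  (-190/41, 532/41) → P = -5624/41
  (-1331/61, 138/61) → P = 3668/61
  (-1549/75, 23/15) → P = 4816/75

The optimum lies where 3a + 4b = 38 and 9a - 10b = -219.
Solving simultaneously gives a = -248/33, b = 333/22.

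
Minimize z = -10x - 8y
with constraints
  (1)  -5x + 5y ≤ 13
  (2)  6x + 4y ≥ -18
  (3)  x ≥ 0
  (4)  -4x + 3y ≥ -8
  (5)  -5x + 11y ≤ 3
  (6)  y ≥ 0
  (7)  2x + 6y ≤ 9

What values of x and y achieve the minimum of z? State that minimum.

x = 5/2, y = 2/3, minimum z = -91/3

The optimum lies where -4x + 3y = -8 and 2x + 6y = 9.
Solving simultaneously gives x = 5/2, y = 2/3.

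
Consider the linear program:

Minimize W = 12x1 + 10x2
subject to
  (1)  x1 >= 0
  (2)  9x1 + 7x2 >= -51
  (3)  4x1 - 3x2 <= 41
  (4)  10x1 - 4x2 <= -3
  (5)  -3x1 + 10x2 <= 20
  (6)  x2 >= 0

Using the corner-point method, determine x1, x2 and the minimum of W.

x1 = 0, x2 = 3/4, minimum W = 15/2

Corner points and W = 12x1 + 10x2:
  (0, 3/4) → W = 15/2
  (0, 2) → W = 20
  (25/44, 191/88) → W = 1255/44

The optimum lies where x1 = 0 and 10x1 - 4x2 = -3.
Solving simultaneously gives x1 = 0, x2 = 3/4.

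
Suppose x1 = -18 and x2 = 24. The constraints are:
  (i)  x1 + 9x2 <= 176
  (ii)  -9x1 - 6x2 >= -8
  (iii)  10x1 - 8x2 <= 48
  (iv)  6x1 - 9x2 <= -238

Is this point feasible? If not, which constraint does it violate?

not feasible — violates (i)

Constraint (i): x1 + 9x2 = 198, which is not ≤ 176. All other constraints are satisfied.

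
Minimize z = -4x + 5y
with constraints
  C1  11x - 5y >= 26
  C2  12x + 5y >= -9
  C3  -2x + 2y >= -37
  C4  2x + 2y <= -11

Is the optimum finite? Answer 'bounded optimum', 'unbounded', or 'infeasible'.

bounded optimum

Extreme points and z = -4x + 5y:
  (167/34, -231/17) → z = -1489/17
  (37/14, -57/7) → z = -359/7
  (13/2, -12) → z = -86
The feasible region has finitely many vertices and no improving ray; the minimum is -1489/17 at (167/34, -231/17).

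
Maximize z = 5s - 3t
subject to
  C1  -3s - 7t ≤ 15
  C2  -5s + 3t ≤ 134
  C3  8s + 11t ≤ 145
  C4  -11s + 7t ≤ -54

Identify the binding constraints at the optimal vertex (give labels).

Vertices and z = 5s - 3t:
  (1180/23, -555/23) → z = 7565/23
  (39/14, -327/98) → z = 1173/49
  (1609/177, 1163/177) → z = 4556/177

The maximum is at (1180/23, -555/23). Substituting into each constraint, equality holds for C1 and C3; the remaining constraints have slack.

C1 and C3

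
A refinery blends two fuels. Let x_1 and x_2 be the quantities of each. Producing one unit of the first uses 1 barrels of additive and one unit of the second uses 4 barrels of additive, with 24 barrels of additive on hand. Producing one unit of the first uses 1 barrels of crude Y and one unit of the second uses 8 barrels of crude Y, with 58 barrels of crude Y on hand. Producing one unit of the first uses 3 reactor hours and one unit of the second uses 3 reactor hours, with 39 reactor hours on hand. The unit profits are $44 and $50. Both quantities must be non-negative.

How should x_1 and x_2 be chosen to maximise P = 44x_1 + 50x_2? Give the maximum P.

x_1 = 28/3, x_2 = 11/3, maximum P = 594

At the optimal vertex, x_1 + 4x_2 = 24 and 3x_1 + 3x_2 = 39.
Solving simultaneously gives x_1 = 28/3, x_2 = 11/3.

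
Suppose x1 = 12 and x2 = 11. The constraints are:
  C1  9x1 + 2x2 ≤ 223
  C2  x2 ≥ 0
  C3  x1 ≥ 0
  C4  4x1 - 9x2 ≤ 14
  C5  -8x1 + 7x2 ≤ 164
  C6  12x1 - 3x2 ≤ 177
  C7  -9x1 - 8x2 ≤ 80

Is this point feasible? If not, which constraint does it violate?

C1: 130 ≤ 223 ✓
C2: 11 ≥ 0 ✓
C3: 12 ≥ 0 ✓
C4: -51 ≤ 14 ✓
C5: -19 ≤ 164 ✓
C6: 111 ≤ 177 ✓
C7: -196 ≤ 80 ✓

feasible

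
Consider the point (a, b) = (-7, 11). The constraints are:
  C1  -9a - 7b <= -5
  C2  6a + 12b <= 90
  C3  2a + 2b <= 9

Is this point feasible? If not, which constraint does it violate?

feasible

C1: -14 ≤ -5 ✓
C2: 90 ≤ 90 ✓
C3: 8 ≤ 9 ✓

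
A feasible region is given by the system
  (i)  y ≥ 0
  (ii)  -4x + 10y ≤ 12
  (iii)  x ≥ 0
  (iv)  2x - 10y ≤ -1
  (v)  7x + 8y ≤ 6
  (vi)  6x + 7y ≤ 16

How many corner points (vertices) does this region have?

Pairwise boundary intersections that survive every other constraint:
  (0, 1/10)
  (0, 3/4)
  (26/43, 19/86)

3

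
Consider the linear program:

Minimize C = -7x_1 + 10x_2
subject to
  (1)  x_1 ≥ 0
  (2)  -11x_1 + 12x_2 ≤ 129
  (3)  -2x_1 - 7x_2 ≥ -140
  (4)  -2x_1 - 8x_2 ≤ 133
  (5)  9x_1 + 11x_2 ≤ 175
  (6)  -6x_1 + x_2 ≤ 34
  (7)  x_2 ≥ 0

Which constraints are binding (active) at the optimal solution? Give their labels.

Extreme points and C = -7x_1 + 10x_2:
  (0, 43/4) → C = 215/2
  (0, 0) → C = 0
  (681/229, 3086/229) → C = 26093/229
  (175/9, 0) → C = -1225/9

The minimum is at (175/9, 0). Substituting into each constraint, equality holds for (5) and (7); the remaining constraints have slack.

(5) and (7)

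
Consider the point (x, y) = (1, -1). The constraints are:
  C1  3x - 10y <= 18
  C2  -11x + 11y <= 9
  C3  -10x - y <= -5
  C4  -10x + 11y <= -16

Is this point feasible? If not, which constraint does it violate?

C1: 13 ≤ 18 ✓
C2: -22 ≤ 9 ✓
C3: -9 ≤ -5 ✓
C4: -21 ≤ -16 ✓

feasible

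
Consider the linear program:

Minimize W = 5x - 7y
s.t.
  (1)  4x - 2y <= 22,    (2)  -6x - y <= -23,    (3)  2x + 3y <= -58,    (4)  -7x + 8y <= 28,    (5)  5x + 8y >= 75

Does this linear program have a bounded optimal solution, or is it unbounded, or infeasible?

The boundaries 4x - 2y = 22 and -7x + 8y = 28 meet at (116/9, 133/9), but that point violates 2x + 3y ≤ -58. Every candidate vertex is excluded by some other constraint, so the feasible region is empty.

infeasible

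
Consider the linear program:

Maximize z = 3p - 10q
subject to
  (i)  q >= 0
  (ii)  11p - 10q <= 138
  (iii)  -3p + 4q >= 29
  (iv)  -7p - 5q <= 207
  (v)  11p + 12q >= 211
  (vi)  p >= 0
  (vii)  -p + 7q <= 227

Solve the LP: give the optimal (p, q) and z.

p = 31/5, q = 119/10, maximum z = -502/5

The binding constraints are -3p + 4q = 29 and 11p + 12q = 211.
Solving simultaneously gives p = 31/5, q = 119/10.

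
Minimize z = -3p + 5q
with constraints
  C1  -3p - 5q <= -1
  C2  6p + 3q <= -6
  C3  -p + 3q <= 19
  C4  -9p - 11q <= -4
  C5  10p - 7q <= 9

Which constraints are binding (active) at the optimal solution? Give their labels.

C2 and C4

Extreme points and z = -3p + 5q:
  (-25/7, 36/7) → z = 255/7
  (-2, 2) → z = 16
  (-197/38, 175/38) → z = 733/19

The minimum is at (-2, 2). Substituting into each constraint, equality holds for C2 and C4; the remaining constraints have slack.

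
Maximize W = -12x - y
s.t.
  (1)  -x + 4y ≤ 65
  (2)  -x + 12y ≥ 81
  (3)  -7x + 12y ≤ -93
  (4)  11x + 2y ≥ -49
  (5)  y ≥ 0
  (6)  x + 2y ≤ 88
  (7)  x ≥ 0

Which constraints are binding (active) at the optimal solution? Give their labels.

Extreme points and W = -12x - y:
  (29, 55/6) → W = -2143/6
  (447/7, 169/14) → W = -10897/14
  (621/13, 523/26) → W = -15427/26

The maximum is at (29, 55/6). Substituting into each constraint, equality holds for (2) and (3); the remaining constraints have slack.

(2) and (3)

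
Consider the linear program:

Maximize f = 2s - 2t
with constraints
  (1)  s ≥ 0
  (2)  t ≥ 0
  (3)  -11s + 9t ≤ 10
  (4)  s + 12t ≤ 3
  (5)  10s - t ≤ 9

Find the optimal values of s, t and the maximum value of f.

s = 9/10, t = 0, maximum f = 9/5

Corner points and f = 2s - 2t:
  (0, 0) → f = 0
  (0, 1/4) → f = -1/2
  (9/10, 0) → f = 9/5
  (111/121, 21/121) → f = 180/121

At the optimal vertex, t = 0 and 10s - t = 9.
Solving simultaneously gives s = 9/10, t = 0.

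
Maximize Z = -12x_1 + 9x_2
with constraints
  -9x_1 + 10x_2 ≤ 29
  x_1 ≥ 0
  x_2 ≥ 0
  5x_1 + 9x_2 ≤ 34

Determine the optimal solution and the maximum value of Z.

x_1 = 0, x_2 = 29/10, maximum Z = 261/10

At the optimal vertex, -9x_1 + 10x_2 = 29 and x_1 = 0.
Solving simultaneously gives x_1 = 0, x_2 = 29/10.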